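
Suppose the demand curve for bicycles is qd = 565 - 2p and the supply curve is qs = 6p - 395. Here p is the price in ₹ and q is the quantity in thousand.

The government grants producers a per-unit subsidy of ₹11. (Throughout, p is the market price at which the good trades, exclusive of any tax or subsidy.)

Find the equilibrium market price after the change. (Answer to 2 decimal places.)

111.75

Solve the original market: 565 - 2p = 6p - 395, hence p = 120 and q = 325.
Since sellers receive the price plus the subsidy, the effective supply curve becomes qs = 6p - 329.
New equilibrium: 565 - 2p = 6p - 329 ⇒ 894 = 8p ⇒ p = 111.75, q = 341.5.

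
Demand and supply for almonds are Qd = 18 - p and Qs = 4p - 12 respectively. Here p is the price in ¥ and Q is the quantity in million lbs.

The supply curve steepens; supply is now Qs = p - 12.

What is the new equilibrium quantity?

3

Before the shock: 18 - p = 4p - 12 ⇒ 30 = 5p ⇒ p = 6, Q = 12.
The new curves are Qd = 18 - p (demand) and Qs = p - 12 (supply).
Clearing the new market: 18 - p = p - 12, so p = 15 and Q = 3.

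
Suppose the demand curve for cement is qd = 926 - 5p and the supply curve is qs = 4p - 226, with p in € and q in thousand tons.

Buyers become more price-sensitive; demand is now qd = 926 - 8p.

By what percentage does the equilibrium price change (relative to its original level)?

-25

Original equilibrium: 926 - 5p = 4p - 226 gives 1152 = 9p, so p = 128 and q = 286.
With the change applied: demand qd = 926 - 8p, supply qs = 4p - 226.
Clearing the new market: 926 - 8p = 4p - 226, so p = 96 and q = 158.
%Δp = (96 − 128) / 128 × 100 = -25%.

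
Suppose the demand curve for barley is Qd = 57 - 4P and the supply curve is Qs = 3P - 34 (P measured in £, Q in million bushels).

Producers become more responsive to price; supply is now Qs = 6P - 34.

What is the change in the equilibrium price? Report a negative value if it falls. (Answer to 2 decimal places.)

-3.90

Before the shock: 57 - 4P = 3P - 34 ⇒ 91 = 7P ⇒ P = 13, Q = 5.
After the shift, demand is Qd = 57 - 4P and supply is Qs = 6P - 34.
Setting them equal: 57 - 4P = 6P - 34 → 91 = 10P, so P = 9.1 and Q = 20.6.
ΔP = 9.1 − 13 = -3.90.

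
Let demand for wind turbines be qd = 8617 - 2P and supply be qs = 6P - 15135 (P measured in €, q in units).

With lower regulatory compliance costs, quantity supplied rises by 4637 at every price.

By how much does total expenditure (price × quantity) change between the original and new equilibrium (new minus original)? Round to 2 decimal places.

+1217067.59

Solve the original market: 8617 - 2P = 6P - 15135, hence P = 2969 and q = 2679.
The new curves are qd = 8617 - 2P (demand) and qs = 6P - 10498 (supply).
Clearing the new market: 8617 - 2P = 6P - 10498, so P = 2389.375 and q = 3838.25.
Expenditure moves from 2969×2679 = 7953951 to 2389.375×3838.25 = 9171018.59375; change = +1217067.59.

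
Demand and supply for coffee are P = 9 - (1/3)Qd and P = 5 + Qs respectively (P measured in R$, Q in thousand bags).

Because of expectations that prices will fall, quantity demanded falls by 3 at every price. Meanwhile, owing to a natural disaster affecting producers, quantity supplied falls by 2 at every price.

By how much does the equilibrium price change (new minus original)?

-0.25

Initially, 27 - 3P = P - 5, so 32 = 4P and P = 8, Q = 3.
With the change applied: demand Qd = 24 - 3P, supply Qs = P - 7.
Clearing the new market: 24 - 3P = P - 7, so P = 7.75 and Q = 0.75.
ΔP = 7.75 − 8 = -0.25.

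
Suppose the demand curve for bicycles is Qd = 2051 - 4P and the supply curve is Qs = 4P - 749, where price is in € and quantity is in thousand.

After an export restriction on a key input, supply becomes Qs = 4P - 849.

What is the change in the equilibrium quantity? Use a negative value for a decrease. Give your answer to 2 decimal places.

-50.00

Original equilibrium: 2051 - 4P = 4P - 749 gives 2800 = 8P, so P = 350 and Q = 651.
The new curves are Qd = 2051 - 4P (demand) and Qs = 4P - 849 (supply).
New equilibrium: 2051 - 4P = 4P - 849 ⇒ 2900 = 8P ⇒ P = 362.5, Q = 601.
ΔQ = 601 − 651 = -50.00.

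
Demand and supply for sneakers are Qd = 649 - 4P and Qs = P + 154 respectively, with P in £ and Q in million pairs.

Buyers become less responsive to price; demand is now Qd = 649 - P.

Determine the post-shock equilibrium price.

Before the shock: 649 - 4P = P + 154 ⇒ 495 = 5P ⇒ P = 99, Q = 253.
With the change applied: demand Qd = 649 - P, supply Qs = P + 154.
Clearing the new market: 649 - P = P + 154, so P = 247.5 and Q = 401.5.

247.5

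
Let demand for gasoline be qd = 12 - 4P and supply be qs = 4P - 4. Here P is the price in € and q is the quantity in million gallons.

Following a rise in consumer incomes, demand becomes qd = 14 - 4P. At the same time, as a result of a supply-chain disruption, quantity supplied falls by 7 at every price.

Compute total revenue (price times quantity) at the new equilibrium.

Initially, 12 - 4P = 4P - 4, so 16 = 8P and P = 2, q = 4.
The shock moves the curves to qd = 14 - 4P and qs = 4P - 11.
New equilibrium: 14 - 4P = 4P - 11 ⇒ 25 = 8P ⇒ P = 3.125, q = 1.5.
New expenditure = 3.125 × 1.5 = 4.6875.

4.6875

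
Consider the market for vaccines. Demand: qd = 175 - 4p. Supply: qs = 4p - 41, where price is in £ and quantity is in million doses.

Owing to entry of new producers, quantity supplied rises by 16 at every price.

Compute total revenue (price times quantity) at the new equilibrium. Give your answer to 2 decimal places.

1875.00

Original equilibrium: 175 - 4p = 4p - 41 gives 216 = 8p, so p = 27 and q = 67.
The new curves are qd = 175 - 4p (demand) and qs = 4p - 25 (supply).
Clearing the new market: 175 - 4p = 4p - 25, so p = 25 and q = 75.
New expenditure = 25 × 75 = 1875.00.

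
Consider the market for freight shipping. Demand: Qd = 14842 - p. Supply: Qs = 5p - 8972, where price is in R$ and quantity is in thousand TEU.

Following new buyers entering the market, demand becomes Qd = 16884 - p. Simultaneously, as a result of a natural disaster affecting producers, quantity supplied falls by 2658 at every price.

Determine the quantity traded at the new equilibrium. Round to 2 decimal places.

12131.67

Solve the original market: 14842 - p = 5p - 8972, hence p = 3969 and Q = 10873.
After the shift, demand is Qd = 16884 - p and supply is Qs = 5p - 11630.
New equilibrium: 16884 - p = 5p - 11630 ⇒ 28514 = 6p ⇒ p = 14257/3 ≈ 4752.3333, Q = 36395/3 ≈ 12131.6667.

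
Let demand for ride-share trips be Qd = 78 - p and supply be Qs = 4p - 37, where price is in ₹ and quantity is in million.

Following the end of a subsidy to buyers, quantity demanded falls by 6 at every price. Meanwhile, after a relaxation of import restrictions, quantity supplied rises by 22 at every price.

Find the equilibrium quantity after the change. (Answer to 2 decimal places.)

54.60

Solve the original market: 78 - p = 4p - 37, hence p = 23 and Q = 55.
The shock moves the curves to Qd = 72 - p and Qs = 4p - 15.
New equilibrium: 72 - p = 4p - 15 ⇒ 87 = 5p ⇒ p = 17.4, Q = 54.6.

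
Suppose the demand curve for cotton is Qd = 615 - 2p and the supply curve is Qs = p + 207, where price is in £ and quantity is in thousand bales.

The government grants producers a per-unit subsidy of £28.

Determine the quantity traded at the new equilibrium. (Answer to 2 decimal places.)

Before the shock: 615 - 2p = p + 207 ⇒ 408 = 3p ⇒ p = 136, Q = 343.
Since sellers receive the price plus the subsidy, the effective supply curve becomes Qs = p + 235.
Clearing the new market: 615 - 2p = p + 235, so p = 380/3 ≈ 126.6667 and Q = 1085/3 ≈ 361.6667.

361.67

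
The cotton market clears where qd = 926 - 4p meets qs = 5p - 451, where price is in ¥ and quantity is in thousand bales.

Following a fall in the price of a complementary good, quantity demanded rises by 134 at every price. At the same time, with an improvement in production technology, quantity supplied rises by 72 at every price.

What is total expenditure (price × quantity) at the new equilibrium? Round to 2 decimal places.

67224.40

Solve the original market: 926 - 4p = 5p - 451, hence p = 153 and q = 314.
The new curves are qd = 1060 - 4p (demand) and qs = 5p - 379 (supply).
Setting them equal: 1060 - 4p = 5p - 379 → 1439 = 9p, so p = 1439/9 ≈ 159.8889 and q = 3784/9 ≈ 420.4444.
New expenditure = 159.8889 × 420.4444 = 67224.40.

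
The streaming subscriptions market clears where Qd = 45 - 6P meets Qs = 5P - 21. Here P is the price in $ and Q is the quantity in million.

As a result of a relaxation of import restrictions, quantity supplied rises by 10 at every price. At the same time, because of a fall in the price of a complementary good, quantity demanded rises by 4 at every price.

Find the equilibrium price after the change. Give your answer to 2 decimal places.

5.45

Initially, 45 - 6P = 5P - 21, so 66 = 11P and P = 6, Q = 9.
The new curves are Qd = 49 - 6P (demand) and Qs = 5P - 11 (supply).
Setting them equal: 49 - 6P = 5P - 11 → 60 = 11P, so P = 60/11 ≈ 5.4545 and Q = 179/11 ≈ 16.2727.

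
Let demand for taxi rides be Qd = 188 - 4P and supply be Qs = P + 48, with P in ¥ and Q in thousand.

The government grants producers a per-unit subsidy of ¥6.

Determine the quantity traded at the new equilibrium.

80.8

Before the shock: 188 - 4P = P + 48 ⇒ 140 = 5P ⇒ P = 28, Q = 76.
Since sellers receive the price plus the subsidy, the effective supply curve becomes Qs = P + 54.
Equate the new curves: 188 - 4P = P + 54, giving 134 = 5P, P = 26.8, Q = 80.8.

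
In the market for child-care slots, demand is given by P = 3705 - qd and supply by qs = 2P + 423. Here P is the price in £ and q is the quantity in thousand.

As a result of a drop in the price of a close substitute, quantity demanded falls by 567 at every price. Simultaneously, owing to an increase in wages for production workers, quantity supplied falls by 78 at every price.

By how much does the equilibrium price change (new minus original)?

-163

Before the shock: 3705 - P = 2P + 423 ⇒ 3282 = 3P ⇒ P = 1094, q = 2611.
After the shift, demand is qd = 3138 - P and supply is qs = 2P + 345.
Clearing the new market: 3138 - P = 2P + 345, so P = 931 and q = 2207.
ΔP = 931 − 1094 = -163.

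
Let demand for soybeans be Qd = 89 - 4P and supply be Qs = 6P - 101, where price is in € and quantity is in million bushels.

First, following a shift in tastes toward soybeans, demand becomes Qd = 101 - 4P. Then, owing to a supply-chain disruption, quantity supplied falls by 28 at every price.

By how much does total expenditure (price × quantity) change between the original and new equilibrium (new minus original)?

Original equilibrium: 89 - 4P = 6P - 101 gives 190 = 10P, so P = 19 and Q = 13.
With the change applied: demand Qd = 101 - 4P, supply Qs = 6P - 129.
Clearing the new market: 101 - 4P = 6P - 129, so P = 23 and Q = 9.
Expenditure moves from 19×13 = 247 to 23×9 = 207; change = -40.

-40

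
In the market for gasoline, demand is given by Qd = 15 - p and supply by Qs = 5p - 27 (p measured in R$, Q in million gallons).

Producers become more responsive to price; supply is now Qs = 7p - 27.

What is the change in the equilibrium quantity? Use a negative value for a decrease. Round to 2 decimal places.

+1.75

Before the shock: 15 - p = 5p - 27 ⇒ 42 = 6p ⇒ p = 7, Q = 8.
The new curves are Qd = 15 - p (demand) and Qs = 7p - 27 (supply).
New equilibrium: 15 - p = 7p - 27 ⇒ 42 = 8p ⇒ p = 5.25, Q = 9.75.
ΔQ = 9.75 − 8 = +1.75.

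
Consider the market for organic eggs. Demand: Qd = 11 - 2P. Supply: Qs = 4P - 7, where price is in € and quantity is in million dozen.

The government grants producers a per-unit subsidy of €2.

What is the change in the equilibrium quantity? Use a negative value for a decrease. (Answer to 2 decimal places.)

Solve the original market: 11 - 2P = 4P - 7, hence P = 3 and Q = 5.
Since sellers receive the price plus the subsidy, the effective supply curve becomes Qs = 4P + 1.
Clearing the new market: 11 - 2P = 4P + 1, so P = 5/3 ≈ 1.6667 and Q = 23/3 ≈ 7.6667.
ΔQ = 7.6667 − 5 = +2.67.

+2.67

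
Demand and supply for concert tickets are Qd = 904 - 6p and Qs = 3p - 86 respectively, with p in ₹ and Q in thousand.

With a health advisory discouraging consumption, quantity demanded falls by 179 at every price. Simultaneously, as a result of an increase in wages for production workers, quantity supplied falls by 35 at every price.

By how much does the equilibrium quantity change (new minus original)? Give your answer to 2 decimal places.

Original equilibrium: 904 - 6p = 3p - 86 gives 990 = 9p, so p = 110 and Q = 244.
After the shift, demand is Qd = 725 - 6p and supply is Qs = 3p - 121.
New equilibrium: 725 - 6p = 3p - 121 ⇒ 846 = 9p ⇒ p = 94, Q = 161.
ΔQ = 161 − 244 = -83.00.

-83.00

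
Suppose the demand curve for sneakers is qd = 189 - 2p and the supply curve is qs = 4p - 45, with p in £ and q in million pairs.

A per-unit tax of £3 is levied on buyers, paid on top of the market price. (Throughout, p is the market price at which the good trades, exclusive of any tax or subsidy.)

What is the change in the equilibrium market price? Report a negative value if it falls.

-1

Before the shock: 189 - 2p = 4p - 45 ⇒ 234 = 6p ⇒ p = 39, q = 111.
Since buyers pay the price plus the tax, the effective demand curve becomes qd = 183 - 2p.
Setting them equal: 183 - 2p = 4p - 45 → 228 = 6p, so p = 38 and q = 107.
Δp = 38 − 39 = -1.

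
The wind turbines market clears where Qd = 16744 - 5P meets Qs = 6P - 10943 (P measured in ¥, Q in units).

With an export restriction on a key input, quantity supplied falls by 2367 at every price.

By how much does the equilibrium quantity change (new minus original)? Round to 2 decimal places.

Initially, 16744 - 5P = 6P - 10943, so 27687 = 11P and P = 2517, Q = 4159.
After the shift, demand is Qd = 16744 - 5P and supply is Qs = 6P - 13310.
New equilibrium: 16744 - 5P = 6P - 13310 ⇒ 30054 = 11P ⇒ P = 30054/11 ≈ 2732.1818, Q = 33914/11 ≈ 3083.0909.
ΔQ = 3083.0909 − 4159 = -1075.91.

-1075.91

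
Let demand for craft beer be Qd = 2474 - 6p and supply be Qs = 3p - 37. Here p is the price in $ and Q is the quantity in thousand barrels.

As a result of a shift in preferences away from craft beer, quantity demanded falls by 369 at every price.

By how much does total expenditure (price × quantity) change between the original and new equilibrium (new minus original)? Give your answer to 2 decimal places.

-62074.00

Solve the original market: 2474 - 6p = 3p - 37, hence p = 279 and Q = 800.
With the change applied: demand Qd = 2105 - 6p, supply Qs = 3p - 37.
New equilibrium: 2105 - 6p = 3p - 37 ⇒ 2142 = 9p ⇒ p = 238, Q = 677.
Expenditure moves from 279×800 = 223200 to 238×677 = 161126; change = -62074.00.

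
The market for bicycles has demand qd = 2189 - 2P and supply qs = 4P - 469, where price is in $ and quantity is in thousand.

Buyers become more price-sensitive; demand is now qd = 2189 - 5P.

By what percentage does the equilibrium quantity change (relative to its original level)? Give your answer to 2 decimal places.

-45.33

Solve the original market: 2189 - 2P = 4P - 469, hence P = 443 and q = 1303.
The new curves are qd = 2189 - 5P (demand) and qs = 4P - 469 (supply).
Setting them equal: 2189 - 5P = 4P - 469 → 2658 = 9P, so P = 886/3 ≈ 295.3333 and q = 2137/3 ≈ 712.3333.
%Δq = (712.3333 − 1303) / 1303 × 100 = -45.33%.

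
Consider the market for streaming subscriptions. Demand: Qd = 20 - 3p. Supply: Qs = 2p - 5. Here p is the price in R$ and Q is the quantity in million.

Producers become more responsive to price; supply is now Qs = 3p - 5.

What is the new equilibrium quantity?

7.5

Solve the original market: 20 - 3p = 2p - 5, hence p = 5 and Q = 5.
The shock moves the curves to Qd = 20 - 3p and Qs = 3p - 5.
Clearing the new market: 20 - 3p = 3p - 5, so p = 25/6 ≈ 4.1667 and Q = 7.5.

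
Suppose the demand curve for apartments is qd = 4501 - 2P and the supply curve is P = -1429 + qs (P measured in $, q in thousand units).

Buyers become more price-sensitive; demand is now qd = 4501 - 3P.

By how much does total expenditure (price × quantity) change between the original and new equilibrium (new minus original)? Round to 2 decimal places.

-824576.00

Solve the original market: 4501 - 2P = P + 1429, hence P = 1024 and q = 2453.
With the change applied: demand qd = 4501 - 3P, supply qs = P + 1429.
Setting them equal: 4501 - 3P = P + 1429 → 3072 = 4P, so P = 768 and q = 2197.
Expenditure moves from 1024×2453 = 2511872 to 768×2197 = 1687296; change = -824576.00.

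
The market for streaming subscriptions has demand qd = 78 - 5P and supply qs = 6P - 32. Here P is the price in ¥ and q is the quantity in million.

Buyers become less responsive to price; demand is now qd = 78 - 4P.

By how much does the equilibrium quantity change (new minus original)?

Initially, 78 - 5P = 6P - 32, so 110 = 11P and P = 10, q = 28.
The new curves are qd = 78 - 4P (demand) and qs = 6P - 32 (supply).
Clearing the new market: 78 - 4P = 6P - 32, so P = 11 and q = 34.
Δq = 34 − 28 = +6.

+6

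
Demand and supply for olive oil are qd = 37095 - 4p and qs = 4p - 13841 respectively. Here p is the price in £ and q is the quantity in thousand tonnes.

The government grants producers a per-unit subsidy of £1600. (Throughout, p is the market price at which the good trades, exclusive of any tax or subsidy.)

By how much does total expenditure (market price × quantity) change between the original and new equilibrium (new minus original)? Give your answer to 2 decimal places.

Original equilibrium: 37095 - 4p = 4p - 13841 gives 50936 = 8p, so p = 6367 and q = 11627.
Since sellers receive the price plus the subsidy, the effective supply curve becomes qs = 4p - 7441.
Clearing the new market: 37095 - 4p = 4p - 7441, so p = 5567 and q = 14827.
Expenditure moves from 6367×11627 = 74029109 to 5567×14827 = 82541909; change = +8512800.00.

+8512800.00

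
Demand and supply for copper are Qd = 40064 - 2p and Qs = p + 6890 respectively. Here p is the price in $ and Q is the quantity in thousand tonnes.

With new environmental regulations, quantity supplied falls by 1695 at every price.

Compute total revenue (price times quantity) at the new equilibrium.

Initially, 40064 - 2p = p + 6890, so 33174 = 3p and p = 11058, Q = 17948.
After the shift, demand is Qd = 40064 - 2p and supply is Qs = p + 5195.
Clearing the new market: 40064 - 2p = p + 5195, so p = 11623 and Q = 16818.
New expenditure = 11623 × 16818 = 195475614.

195475614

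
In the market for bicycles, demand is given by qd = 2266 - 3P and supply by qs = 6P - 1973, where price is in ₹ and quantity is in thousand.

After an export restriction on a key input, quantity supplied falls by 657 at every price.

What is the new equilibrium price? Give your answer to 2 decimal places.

Initially, 2266 - 3P = 6P - 1973, so 4239 = 9P and P = 471, q = 853.
After the shift, demand is qd = 2266 - 3P and supply is qs = 6P - 2630.
Equate the new curves: 2266 - 3P = 6P - 2630, giving 4896 = 9P, P = 544, q = 634.

544.00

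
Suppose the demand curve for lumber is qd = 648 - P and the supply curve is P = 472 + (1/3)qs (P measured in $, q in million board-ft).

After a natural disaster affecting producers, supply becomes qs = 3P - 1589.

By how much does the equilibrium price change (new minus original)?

+43.25

Before the shock: 648 - P = 3P - 1416 ⇒ 2064 = 4P ⇒ P = 516, q = 132.
After the shift, demand is qd = 648 - P and supply is qs = 3P - 1589.
Setting them equal: 648 - P = 3P - 1589 → 2237 = 4P, so P = 559.25 and q = 88.75.
ΔP = 559.25 − 516 = +43.25.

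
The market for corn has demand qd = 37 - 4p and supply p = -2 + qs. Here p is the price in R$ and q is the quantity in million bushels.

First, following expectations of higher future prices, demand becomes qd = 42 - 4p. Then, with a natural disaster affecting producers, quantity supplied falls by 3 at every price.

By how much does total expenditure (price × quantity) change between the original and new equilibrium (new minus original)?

+2.36

Initially, 37 - 4p = p + 2, so 35 = 5p and p = 7, q = 9.
After the shift, demand is qd = 42 - 4p and supply is qs = p - 1.
Clearing the new market: 42 - 4p = p - 1, so p = 8.6 and q = 7.6.
Expenditure moves from 7×9 = 63 to 8.6×7.6 = 65.36; change = +2.36.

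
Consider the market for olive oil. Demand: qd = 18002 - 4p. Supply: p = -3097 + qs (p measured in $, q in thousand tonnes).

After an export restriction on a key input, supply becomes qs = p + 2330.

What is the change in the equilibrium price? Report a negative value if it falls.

+153.4

Original equilibrium: 18002 - 4p = p + 3097 gives 14905 = 5p, so p = 2981 and q = 6078.
With the change applied: demand qd = 18002 - 4p, supply qs = p + 2330.
New equilibrium: 18002 - 4p = p + 2330 ⇒ 15672 = 5p ⇒ p = 3134.4, q = 5464.4.
Δp = 3134.4 − 2981 = +153.4.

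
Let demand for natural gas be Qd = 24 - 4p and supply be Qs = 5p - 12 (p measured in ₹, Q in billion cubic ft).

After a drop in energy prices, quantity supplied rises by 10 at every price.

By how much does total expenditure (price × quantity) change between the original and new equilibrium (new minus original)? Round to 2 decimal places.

+3.95

Original equilibrium: 24 - 4p = 5p - 12 gives 36 = 9p, so p = 4 and Q = 8.
The new curves are Qd = 24 - 4p (demand) and Qs = 5p - 2 (supply).
New equilibrium: 24 - 4p = 5p - 2 ⇒ 26 = 9p ⇒ p = 26/9 ≈ 2.8889, Q = 112/9 ≈ 12.4444.
Expenditure moves from 4×8 = 32 to 2.8889×12.4444 = 35.9506; change = +3.95.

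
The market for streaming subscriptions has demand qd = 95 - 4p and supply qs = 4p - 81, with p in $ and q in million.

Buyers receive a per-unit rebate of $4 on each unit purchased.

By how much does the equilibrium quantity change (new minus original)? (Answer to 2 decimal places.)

+8.00

Initially, 95 - 4p = 4p - 81, so 176 = 8p and p = 22, q = 7.
Since buyers' out-of-pocket price is the market price minus the rebate, the effective demand curve becomes qd = 111 - 4p.
Clearing the new market: 111 - 4p = 4p - 81, so p = 24 and q = 15.
Δq = 15 − 7 = +8.00.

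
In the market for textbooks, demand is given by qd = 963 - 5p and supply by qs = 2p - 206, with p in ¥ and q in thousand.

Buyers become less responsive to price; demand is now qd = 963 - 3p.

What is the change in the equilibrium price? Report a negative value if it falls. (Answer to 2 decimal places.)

+66.80

Solve the original market: 963 - 5p = 2p - 206, hence p = 167 and q = 128.
The shock moves the curves to qd = 963 - 3p and qs = 2p - 206.
Clearing the new market: 963 - 3p = 2p - 206, so p = 233.8 and q = 261.6.
Δp = 233.8 − 167 = +66.80.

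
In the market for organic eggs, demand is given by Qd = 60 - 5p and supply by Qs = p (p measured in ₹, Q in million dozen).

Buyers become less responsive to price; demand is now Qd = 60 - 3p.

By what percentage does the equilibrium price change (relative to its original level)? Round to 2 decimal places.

Before the shock: 60 - 5p = p ⇒ 60 = 6p ⇒ p = 10, Q = 10.
The shock moves the curves to Qd = 60 - 3p and Qs = p.
Equate the new curves: 60 - 3p = p, giving 60 = 4p, p = 15, Q = 15.
%Δp = (15 − 10) / 10 × 100 = +50.00%.

+50.00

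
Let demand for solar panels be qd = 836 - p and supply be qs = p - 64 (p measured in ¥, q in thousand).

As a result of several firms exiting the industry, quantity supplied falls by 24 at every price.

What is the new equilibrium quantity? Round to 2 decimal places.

Original equilibrium: 836 - p = p - 64 gives 900 = 2p, so p = 450 and q = 386.
The new curves are qd = 836 - p (demand) and qs = p - 88 (supply).
Clearing the new market: 836 - p = p - 88, so p = 462 and q = 374.

374.00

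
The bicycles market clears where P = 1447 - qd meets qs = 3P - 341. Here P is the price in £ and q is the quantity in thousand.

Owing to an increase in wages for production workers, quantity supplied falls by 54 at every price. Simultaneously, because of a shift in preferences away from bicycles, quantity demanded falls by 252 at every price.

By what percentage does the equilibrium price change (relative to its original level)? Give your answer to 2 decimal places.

-11.07

Solve the original market: 1447 - P = 3P - 341, hence P = 447 and q = 1000.
The new curves are qd = 1195 - P (demand) and qs = 3P - 395 (supply).
Clearing the new market: 1195 - P = 3P - 395, so P = 397.5 and q = 797.5.
%ΔP = (397.5 − 447) / 447 × 100 = -11.07%.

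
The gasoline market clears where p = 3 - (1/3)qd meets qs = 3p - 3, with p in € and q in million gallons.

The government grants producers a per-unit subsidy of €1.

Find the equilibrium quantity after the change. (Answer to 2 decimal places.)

Before the shock: 9 - 3p = 3p - 3 ⇒ 12 = 6p ⇒ p = 2, q = 3.
Since sellers receive the price plus the subsidy, the effective supply curve becomes qs = 3p.
Setting them equal: 9 - 3p = 3p → 9 = 6p, so p = 1.5 and q = 4.5.

4.50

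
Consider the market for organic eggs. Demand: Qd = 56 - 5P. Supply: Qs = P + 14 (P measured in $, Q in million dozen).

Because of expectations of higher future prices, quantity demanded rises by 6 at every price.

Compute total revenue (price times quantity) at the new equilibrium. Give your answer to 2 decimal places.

Solve the original market: 56 - 5P = P + 14, hence P = 7 and Q = 21.
With the change applied: demand Qd = 62 - 5P, supply Qs = P + 14.
Clearing the new market: 62 - 5P = P + 14, so P = 8 and Q = 22.
New expenditure = 8 × 22 = 176.00.

176.00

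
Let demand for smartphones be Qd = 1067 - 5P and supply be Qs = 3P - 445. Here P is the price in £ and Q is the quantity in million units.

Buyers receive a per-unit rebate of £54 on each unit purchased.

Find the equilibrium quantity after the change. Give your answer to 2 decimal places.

223.25

Original equilibrium: 1067 - 5P = 3P - 445 gives 1512 = 8P, so P = 189 and Q = 122.
Since buyers' out-of-pocket price is the market price minus the rebate, the effective demand curve becomes Qd = 1337 - 5P.
Clearing the new market: 1337 - 5P = 3P - 445, so P = 222.75 and Q = 223.25.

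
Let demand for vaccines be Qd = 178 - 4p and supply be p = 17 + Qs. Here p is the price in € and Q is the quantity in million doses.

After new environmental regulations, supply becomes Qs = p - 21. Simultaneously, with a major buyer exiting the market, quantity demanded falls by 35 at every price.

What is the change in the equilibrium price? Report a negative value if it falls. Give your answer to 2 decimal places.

-6.20

Before the shock: 178 - 4p = p - 17 ⇒ 195 = 5p ⇒ p = 39, Q = 22.
The new curves are Qd = 143 - 4p (demand) and Qs = p - 21 (supply).
Setting them equal: 143 - 4p = p - 21 → 164 = 5p, so p = 32.8 and Q = 11.8.
Δp = 32.8 − 39 = -6.20.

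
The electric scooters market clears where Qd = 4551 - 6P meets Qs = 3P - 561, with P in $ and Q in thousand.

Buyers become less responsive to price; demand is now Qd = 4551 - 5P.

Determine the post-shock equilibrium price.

Before the shock: 4551 - 6P = 3P - 561 ⇒ 5112 = 9P ⇒ P = 568, Q = 1143.
After the shift, demand is Qd = 4551 - 5P and supply is Qs = 3P - 561.
New equilibrium: 4551 - 5P = 3P - 561 ⇒ 5112 = 8P ⇒ P = 639, Q = 1356.

639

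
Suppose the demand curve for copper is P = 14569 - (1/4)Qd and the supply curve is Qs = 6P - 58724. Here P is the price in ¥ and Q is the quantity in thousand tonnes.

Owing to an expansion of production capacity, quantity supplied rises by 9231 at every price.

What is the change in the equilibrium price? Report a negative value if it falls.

Before the shock: 58276 - 4P = 6P - 58724 ⇒ 117000 = 10P ⇒ P = 11700, Q = 11476.
The shock moves the curves to Qd = 58276 - 4P and Qs = 6P - 49493.
Equate the new curves: 58276 - 4P = 6P - 49493, giving 107769 = 10P, P = 10776.9, Q = 15168.4.
ΔP = 10776.9 − 11700 = -923.1.

-923.1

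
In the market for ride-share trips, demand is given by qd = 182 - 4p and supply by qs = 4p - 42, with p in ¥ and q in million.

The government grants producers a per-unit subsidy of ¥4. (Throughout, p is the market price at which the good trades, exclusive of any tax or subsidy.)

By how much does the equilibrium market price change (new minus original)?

Solve the original market: 182 - 4p = 4p - 42, hence p = 28 and q = 70.
Since sellers receive the price plus the subsidy, the effective supply curve becomes qs = 4p - 26.
Equate the new curves: 182 - 4p = 4p - 26, giving 208 = 8p, p = 26, q = 78.
Δp = 26 − 28 = -2.

-2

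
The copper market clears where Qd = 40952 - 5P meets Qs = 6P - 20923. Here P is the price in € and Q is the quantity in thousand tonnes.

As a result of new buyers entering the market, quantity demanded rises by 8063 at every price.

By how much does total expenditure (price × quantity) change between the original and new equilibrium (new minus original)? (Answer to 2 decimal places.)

+37364675.00

Initially, 40952 - 5P = 6P - 20923, so 61875 = 11P and P = 5625, Q = 12827.
With the change applied: demand Qd = 49015 - 5P, supply Qs = 6P - 20923.
Equate the new curves: 49015 - 5P = 6P - 20923, giving 69938 = 11P, P = 6358, Q = 17225.
Expenditure moves from 5625×12827 = 72151875 to 6358×17225 = 109516550; change = +37364675.00.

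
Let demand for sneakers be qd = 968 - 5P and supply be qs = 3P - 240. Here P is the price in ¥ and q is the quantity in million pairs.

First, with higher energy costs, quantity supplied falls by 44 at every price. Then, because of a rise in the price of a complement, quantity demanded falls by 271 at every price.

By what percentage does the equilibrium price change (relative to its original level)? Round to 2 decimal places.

Original equilibrium: 968 - 5P = 3P - 240 gives 1208 = 8P, so P = 151 and q = 213.
With the change applied: demand qd = 697 - 5P, supply qs = 3P - 284.
Setting them equal: 697 - 5P = 3P - 284 → 981 = 8P, so P = 122.625 and q = 83.875.
%ΔP = (122.625 − 151) / 151 × 100 = -18.79%.

-18.79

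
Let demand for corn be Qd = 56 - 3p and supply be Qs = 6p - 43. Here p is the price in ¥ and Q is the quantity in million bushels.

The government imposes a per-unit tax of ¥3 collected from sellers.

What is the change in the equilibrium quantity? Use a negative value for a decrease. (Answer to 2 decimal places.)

-6.00

Before the shock: 56 - 3p = 6p - 43 ⇒ 99 = 9p ⇒ p = 11, Q = 23.
Since sellers keep the price net of the tax, the effective supply curve becomes Qs = 6p - 61.
Equate the new curves: 56 - 3p = 6p - 61, giving 117 = 9p, p = 13, Q = 17.
ΔQ = 17 − 23 = -6.00.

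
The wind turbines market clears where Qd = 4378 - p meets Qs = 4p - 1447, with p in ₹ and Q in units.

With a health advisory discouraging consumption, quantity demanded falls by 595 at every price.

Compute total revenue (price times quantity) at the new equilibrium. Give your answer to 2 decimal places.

2862902.00

Before the shock: 4378 - p = 4p - 1447 ⇒ 5825 = 5p ⇒ p = 1165, Q = 3213.
The shock moves the curves to Qd = 3783 - p and Qs = 4p - 1447.
New equilibrium: 3783 - p = 4p - 1447 ⇒ 5230 = 5p ⇒ p = 1046, Q = 2737.
New expenditure = 1046 × 2737 = 2862902.00.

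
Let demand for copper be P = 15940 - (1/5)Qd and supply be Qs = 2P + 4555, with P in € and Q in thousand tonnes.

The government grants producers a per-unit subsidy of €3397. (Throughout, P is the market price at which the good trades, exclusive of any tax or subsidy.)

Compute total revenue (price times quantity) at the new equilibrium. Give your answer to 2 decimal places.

301504630.51

Initially, 79700 - 5P = 2P + 4555, so 75145 = 7P and P = 10735, Q = 26025.
Since sellers receive the price plus the subsidy, the effective supply curve becomes Qs = 2P + 11349.
New equilibrium: 79700 - 5P = 2P + 11349 ⇒ 68351 = 7P ⇒ P = 68351/7 ≈ 9764.4286, Q = 216145/7 ≈ 30877.8571.
New expenditure = 9764.4286 × 30877.8571 = 301504630.51.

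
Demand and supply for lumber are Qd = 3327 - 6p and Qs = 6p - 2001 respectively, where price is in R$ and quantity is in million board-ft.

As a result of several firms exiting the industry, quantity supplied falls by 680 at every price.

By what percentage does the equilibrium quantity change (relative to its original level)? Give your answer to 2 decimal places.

-51.28

Solve the original market: 3327 - 6p = 6p - 2001, hence p = 444 and Q = 663.
With the change applied: demand Qd = 3327 - 6p, supply Qs = 6p - 2681.
Equate the new curves: 3327 - 6p = 6p - 2681, giving 6008 = 12p, p = 1502/3 ≈ 500.6667, Q = 323.
%ΔQ = (323 − 663) / 663 × 100 = -51.28%.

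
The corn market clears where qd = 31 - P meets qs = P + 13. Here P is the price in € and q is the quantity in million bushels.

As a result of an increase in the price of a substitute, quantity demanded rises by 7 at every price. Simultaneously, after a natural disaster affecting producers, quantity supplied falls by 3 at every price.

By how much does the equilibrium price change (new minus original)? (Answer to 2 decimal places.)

+5.00

Initially, 31 - P = P + 13, so 18 = 2P and P = 9, q = 22.
After the shift, demand is qd = 38 - P and supply is qs = P + 10.
New equilibrium: 38 - P = P + 10 ⇒ 28 = 2P ⇒ P = 14, q = 24.
ΔP = 14 − 9 = +5.00.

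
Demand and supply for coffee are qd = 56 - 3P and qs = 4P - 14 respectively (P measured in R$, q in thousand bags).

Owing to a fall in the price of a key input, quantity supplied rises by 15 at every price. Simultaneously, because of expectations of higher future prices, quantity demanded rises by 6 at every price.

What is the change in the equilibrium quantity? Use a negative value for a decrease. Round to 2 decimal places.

Initially, 56 - 3P = 4P - 14, so 70 = 7P and P = 10, q = 26.
With the change applied: demand qd = 62 - 3P, supply qs = 4P + 1.
Equate the new curves: 62 - 3P = 4P + 1, giving 61 = 7P, P = 61/7 ≈ 8.7143, q = 251/7 ≈ 35.8571.
Δq = 35.8571 − 26 = +9.86.

+9.86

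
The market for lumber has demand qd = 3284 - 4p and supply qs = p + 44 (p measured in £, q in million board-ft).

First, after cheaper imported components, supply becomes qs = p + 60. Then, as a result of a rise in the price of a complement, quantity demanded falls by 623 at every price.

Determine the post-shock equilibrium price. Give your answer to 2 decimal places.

Solve the original market: 3284 - 4p = p + 44, hence p = 648 and q = 692.
The shock moves the curves to qd = 2661 - 4p and qs = p + 60.
Clearing the new market: 2661 - 4p = p + 60, so p = 520.2 and q = 580.2.

520.20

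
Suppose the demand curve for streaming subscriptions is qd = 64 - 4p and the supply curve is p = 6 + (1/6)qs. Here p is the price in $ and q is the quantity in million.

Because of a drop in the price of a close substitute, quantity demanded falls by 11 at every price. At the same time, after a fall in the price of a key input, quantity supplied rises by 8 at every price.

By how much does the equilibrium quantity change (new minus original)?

-3.4

Original equilibrium: 64 - 4p = 6p - 36 gives 100 = 10p, so p = 10 and q = 24.
The shock moves the curves to qd = 53 - 4p and qs = 6p - 28.
Clearing the new market: 53 - 4p = 6p - 28, so p = 8.1 and q = 20.6.
Δq = 20.6 − 24 = -3.4.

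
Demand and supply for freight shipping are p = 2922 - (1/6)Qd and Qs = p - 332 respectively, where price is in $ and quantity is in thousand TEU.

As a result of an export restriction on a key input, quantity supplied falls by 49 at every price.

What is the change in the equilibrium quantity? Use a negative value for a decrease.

-42

Initially, 17532 - 6p = p - 332, so 17864 = 7p and p = 2552, Q = 2220.
The shock moves the curves to Qd = 17532 - 6p and Qs = p - 381.
Setting them equal: 17532 - 6p = p - 381 → 17913 = 7p, so p = 2559 and Q = 2178.
ΔQ = 2178 − 2220 = -42.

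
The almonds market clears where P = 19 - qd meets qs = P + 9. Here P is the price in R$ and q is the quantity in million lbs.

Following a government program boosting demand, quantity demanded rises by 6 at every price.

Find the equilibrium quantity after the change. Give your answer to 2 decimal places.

Original equilibrium: 19 - P = P + 9 gives 10 = 2P, so P = 5 and q = 14.
After the shift, demand is qd = 25 - P and supply is qs = P + 9.
Clearing the new market: 25 - P = P + 9, so P = 8 and q = 17.

17.00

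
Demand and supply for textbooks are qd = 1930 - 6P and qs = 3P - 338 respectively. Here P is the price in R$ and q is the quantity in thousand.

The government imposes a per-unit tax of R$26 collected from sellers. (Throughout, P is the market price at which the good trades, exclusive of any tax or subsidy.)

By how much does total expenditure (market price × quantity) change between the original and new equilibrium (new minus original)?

Original equilibrium: 1930 - 6P = 3P - 338 gives 2268 = 9P, so P = 252 and q = 418.
Since sellers keep the price net of the tax, the effective supply curve becomes qs = 3P - 416.
Clearing the new market: 1930 - 6P = 3P - 416, so P = 782/3 ≈ 260.6667 and q = 366.
Expenditure moves from 252×418 = 105336 to 260.6667×366 = 95404; change = -9932.

-9932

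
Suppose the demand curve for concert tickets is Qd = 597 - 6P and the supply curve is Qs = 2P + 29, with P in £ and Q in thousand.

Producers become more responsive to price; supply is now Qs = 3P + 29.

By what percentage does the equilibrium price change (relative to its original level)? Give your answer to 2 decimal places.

-11.11

Before the shock: 597 - 6P = 2P + 29 ⇒ 568 = 8P ⇒ P = 71, Q = 171.
The new curves are Qd = 597 - 6P (demand) and Qs = 3P + 29 (supply).
Equate the new curves: 597 - 6P = 3P + 29, giving 568 = 9P, P = 568/9 ≈ 63.1111, Q = 655/3 ≈ 218.3333.
%ΔP = (63.1111 − 71) / 71 × 100 = -11.11%.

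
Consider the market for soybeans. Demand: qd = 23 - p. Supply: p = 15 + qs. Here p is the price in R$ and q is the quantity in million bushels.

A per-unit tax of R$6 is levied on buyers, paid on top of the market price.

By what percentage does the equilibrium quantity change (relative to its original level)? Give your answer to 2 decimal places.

-75.00

Before the shock: 23 - p = p - 15 ⇒ 38 = 2p ⇒ p = 19, q = 4.
Since buyers pay the price plus the tax, the effective demand curve becomes qd = 17 - p.
Clearing the new market: 17 - p = p - 15, so p = 16 and q = 1.
%Δq = (1 − 4) / 4 × 100 = -75.00%.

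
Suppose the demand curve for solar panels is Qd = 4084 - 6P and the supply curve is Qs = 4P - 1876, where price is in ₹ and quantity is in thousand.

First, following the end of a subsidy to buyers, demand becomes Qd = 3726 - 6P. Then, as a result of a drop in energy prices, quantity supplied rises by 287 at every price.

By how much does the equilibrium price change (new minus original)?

Before the shock: 4084 - 6P = 4P - 1876 ⇒ 5960 = 10P ⇒ P = 596, Q = 508.
With the change applied: demand Qd = 3726 - 6P, supply Qs = 4P - 1589.
Clearing the new market: 3726 - 6P = 4P - 1589, so P = 531.5 and Q = 537.
ΔP = 531.5 − 596 = -64.5.

-64.5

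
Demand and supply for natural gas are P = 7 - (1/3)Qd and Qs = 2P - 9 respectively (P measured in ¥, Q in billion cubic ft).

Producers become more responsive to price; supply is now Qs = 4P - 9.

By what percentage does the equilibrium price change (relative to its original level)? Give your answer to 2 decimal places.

Initially, 21 - 3P = 2P - 9, so 30 = 5P and P = 6, Q = 3.
The new curves are Qd = 21 - 3P (demand) and Qs = 4P - 9 (supply).
New equilibrium: 21 - 3P = 4P - 9 ⇒ 30 = 7P ⇒ P = 30/7 ≈ 4.2857, Q = 57/7 ≈ 8.1429.
%ΔP = (4.2857 − 6) / 6 × 100 = -28.57%.

-28.57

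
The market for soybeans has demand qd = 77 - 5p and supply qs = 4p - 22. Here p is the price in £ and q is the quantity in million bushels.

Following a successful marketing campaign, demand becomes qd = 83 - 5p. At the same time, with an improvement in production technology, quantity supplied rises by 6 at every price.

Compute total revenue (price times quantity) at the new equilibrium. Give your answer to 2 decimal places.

308.00

Solve the original market: 77 - 5p = 4p - 22, hence p = 11 and q = 22.
With the change applied: demand qd = 83 - 5p, supply qs = 4p - 16.
Clearing the new market: 83 - 5p = 4p - 16, so p = 11 and q = 28.
New expenditure = 11 × 28 = 308.00.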